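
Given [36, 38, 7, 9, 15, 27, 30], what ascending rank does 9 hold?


Sort ascending: [7, 9, 15, 27, 30, 36, 38]
Find 9 in the sorted list.
9 is at position 2 (1-indexed).
Final answer: 2


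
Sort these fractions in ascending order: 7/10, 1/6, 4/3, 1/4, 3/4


Convert to decimal for comparison:
  7/10 = 0.7
  1/6 = 0.1667
  4/3 = 1.3333
  1/4 = 0.25
  3/4 = 0.75
Decimals in increasing order: 0.1667 < 0.25 < 0.7 < 0.75 < 1.3333
Writing each back as its fraction gives the sorted order.
Final answer: 1/6, 1/4, 7/10, 3/4, 4/3


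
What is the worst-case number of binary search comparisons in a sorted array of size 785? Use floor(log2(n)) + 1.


Binary search halves the search space each step.
Maximum comparisons = floor(log2(785)) + 1
log2(785) = 9.6165
floor(log2(785)) = 9, so 9 + 1 = 10
Final answer: 10


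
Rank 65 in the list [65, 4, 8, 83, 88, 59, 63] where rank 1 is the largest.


Sort descending: [88, 83, 65, 63, 59, 8, 4]
Find 65 in the sorted list.
65 is at position 3.
Final answer: 3


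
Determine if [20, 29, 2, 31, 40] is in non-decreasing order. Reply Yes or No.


Check consecutive pairs:
  20 <= 29? True
  29 <= 2? False
  2 <= 31? True
  31 <= 40? True
1 consecutive pair(s) are out of order, so the list is not sorted.
Final answer: No


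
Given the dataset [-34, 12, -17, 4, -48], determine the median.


First, sort the list: [-48, -34, -17, 4, 12]
The list has 5 elements (odd count).
The middle index is 2 (0-based), and the element there is -17.
Final answer: -17


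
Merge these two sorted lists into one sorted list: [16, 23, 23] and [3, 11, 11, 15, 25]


List A: [16, 23, 23]
List B: [3, 11, 11, 15, 25]
Repeatedly compare the front elements and take the smaller:
  16 vs 3 -> take 3
  16 vs 11 -> take 11
  16 vs 11 -> take 11
  16 vs 15 -> take 15
  16 vs 25 -> take 16
  23 vs 25 -> take 23
  23 vs 25 -> take 23
  A is exhausted; append the rest of B: [25]
Final answer: [3, 11, 11, 15, 16, 23, 23, 25]


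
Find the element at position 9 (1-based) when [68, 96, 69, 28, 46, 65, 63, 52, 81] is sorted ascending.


Sort ascending: [28, 46, 52, 63, 65, 68, 69, 81, 96]
The 9th element (1-indexed) is at index 8.
Value = 96
Final answer: 96


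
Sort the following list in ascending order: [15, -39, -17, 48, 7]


Original list: [15, -39, -17, 48, 7]
Repeatedly take the smallest remaining element:
  Remaining [15, -39, -17, 48, 7] -> smallest is -39
  Remaining [15, -17, 48, 7] -> smallest is -17
  Remaining [15, 48, 7] -> smallest is 7
  Remaining [15, 48] -> smallest is 15
  Remaining [48] -> smallest is 48
Collecting the picks in order gives the sorted list.
Final answer: [-39, -17, 7, 15, 48]


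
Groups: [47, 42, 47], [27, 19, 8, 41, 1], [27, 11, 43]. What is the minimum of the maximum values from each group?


Find max of each group:
  Group 1: [47, 42, 47] -> max = 47
  Group 2: [27, 19, 8, 41, 1] -> max = 41
  Group 3: [27, 11, 43] -> max = 43
Maxes: [47, 41, 43]
Minimum of maxes = 41
Final answer: 41


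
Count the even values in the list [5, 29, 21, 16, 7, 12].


Check each element:
  5 is odd
  29 is odd
  21 is odd
  16 is even
  7 is odd
  12 is even
Evens: [16, 12]
Count of evens = 2
Final answer: 2


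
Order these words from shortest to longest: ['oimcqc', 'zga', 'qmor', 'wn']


Compute lengths:
  'oimcqc' has length 6
  'zga' has length 3
  'qmor' has length 4
  'wn' has length 2
Lengths in increasing order: 2 < 3 < 4 < 6
Listing the words in that order gives the answer.
Final answer: ['wn', 'zga', 'qmor', 'oimcqc']


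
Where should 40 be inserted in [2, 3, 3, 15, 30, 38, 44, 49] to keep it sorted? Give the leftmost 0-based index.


List is sorted: [2, 3, 3, 15, 30, 38, 44, 49]
We need the leftmost position where 40 can be inserted, i.e. the first index whose element is >= 40 (or the end of the list if none is).
Binary search with low=0, high=8 (0-based indices):
  low=0, high=8, mid=4: a[4]=30 < 40, so low = 5
  low=5, high=8, mid=6: a[6]=44 >= 40, so high = 6
  low=5, high=6, mid=5: a[5]=38 < 40, so low = 6
Now low = high = 6, so the insertion index is 6.
Final answer: 6


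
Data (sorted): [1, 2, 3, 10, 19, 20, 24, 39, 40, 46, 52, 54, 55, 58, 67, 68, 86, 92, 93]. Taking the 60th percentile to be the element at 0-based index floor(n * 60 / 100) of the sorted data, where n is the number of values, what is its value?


The dataset has n = 19 elements.
Index = floor(19 * 60 / 100) = floor(1140 / 100) = floor(11.4) = 11
Counting from index 0 in the sorted data, the element at index 11 is 54.
Final answer: 54


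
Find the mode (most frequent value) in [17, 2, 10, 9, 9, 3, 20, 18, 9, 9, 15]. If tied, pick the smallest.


Count the frequency of each value:
  2 appears 1 time(s)
  3 appears 1 time(s)
  9 appears 4 time(s)
  10 appears 1 time(s)
  15 appears 1 time(s)
  17 appears 1 time(s)
  18 appears 1 time(s)
  20 appears 1 time(s)
Maximum frequency is 4.
Only 9 reaches that frequency, so it is the mode.
Final answer: 9


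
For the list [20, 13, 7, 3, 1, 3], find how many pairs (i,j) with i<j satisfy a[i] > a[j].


For each element, count the later elements that are smaller than it:
  20 (index 0): smaller elements after it = [13, 7, 3, 1, 3] -> 5
  13 (index 1): smaller elements after it = [7, 3, 1, 3] -> 4
  7 (index 2): smaller elements after it = [3, 1, 3] -> 3
  3 (index 3): smaller elements after it = [1] -> 1
  1 (index 4): smaller elements after it = [] -> 0
Total inversions = 5 + 4 + 3 + 1 + 0 = 13
Final answer: 13


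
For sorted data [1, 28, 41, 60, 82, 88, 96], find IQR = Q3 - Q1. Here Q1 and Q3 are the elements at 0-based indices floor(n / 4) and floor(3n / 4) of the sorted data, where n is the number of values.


The data has n = 7 elements.
Q1 index = floor(7 / 4) = floor(1.75) = 1; Q3 index = floor(3 * 7 / 4) = floor(5.25) = 5
Q1 = element at index 1 = 28
Q3 = element at index 5 = 88
IQR = 88 - 28 = 60
Final answer: 60


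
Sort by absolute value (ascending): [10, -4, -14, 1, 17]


Compute absolute values:
  |10| = 10
  |-4| = 4
  |-14| = 14
  |1| = 1
  |17| = 17
Absolute values in increasing order: 1 < 4 < 10 < 14 < 17
Listing the original numbers in that order gives the answer.
Final answer: [1, -4, 10, -14, 17]


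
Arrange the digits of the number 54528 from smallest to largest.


The number 54528 has digits: 5, 4, 5, 2, 8
Sorted: 2, 4, 5, 5, 8
Joining the sorted digits gives the result.
Final answer: 24558


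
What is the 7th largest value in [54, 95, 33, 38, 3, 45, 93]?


Sort descending: [95, 93, 54, 45, 38, 33, 3]
The 7th element (1-indexed) is at index 6.
Value = 3
Final answer: 3


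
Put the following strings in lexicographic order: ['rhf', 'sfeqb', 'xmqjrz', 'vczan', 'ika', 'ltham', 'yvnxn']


Compare strings character by character (the first differing letter decides):
  'ika' < 'ltham' since 'i' < 'l' at position 1
  'ltham' < 'rhf' since 'l' < 'r' at position 1
  'rhf' < 'sfeqb' since 'r' < 's' at position 1
  'sfeqb' < 'vczan' since 's' < 'v' at position 1
  'vczan' < 'xmqjrz' since 'v' < 'x' at position 1
  'xmqjrz' < 'yvnxn' since 'x' < 'y' at position 1
Chaining these comparisons gives the alphabetical order.
Final answer: ['ika', 'ltham', 'rhf', 'sfeqb', 'vczan', 'xmqjrz', 'yvnxn']


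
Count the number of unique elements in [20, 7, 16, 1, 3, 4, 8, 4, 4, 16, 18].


List all unique values:
Distinct values: [1, 3, 4, 7, 8, 16, 18, 20]
Count = 8
Final answer: 8


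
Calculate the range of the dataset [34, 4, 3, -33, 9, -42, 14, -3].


Maximum value: 34
Minimum value: -42
Range = 34 - (-42) = 76
Final answer: 76


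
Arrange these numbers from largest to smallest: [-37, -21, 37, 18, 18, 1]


Original list: [-37, -21, 37, 18, 18, 1]
Repeatedly take the largest remaining element:
  Remaining [-37, -21, 37, 18, 18, 1] -> largest is 37
  Remaining [-37, -21, 18, 18, 1] -> largest is 18
  Remaining [-37, -21, 18, 1] -> largest is 18
  Remaining [-37, -21, 1] -> largest is 1
  Remaining [-37, -21] -> largest is -21
  Remaining [-37] -> largest is -37
Collecting the picks in order gives the descending list.
Final answer: [37, 18, 18, 1, -21, -37]


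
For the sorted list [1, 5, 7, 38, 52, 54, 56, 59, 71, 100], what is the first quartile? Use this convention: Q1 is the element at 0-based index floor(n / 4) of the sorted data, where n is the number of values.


The list has n = 10 elements.
Q1 index = floor(10 / 4) = floor(2.5) = 2
Counting from index 0 in the sorted data, the element at index 2 is 7.
Final answer: 7


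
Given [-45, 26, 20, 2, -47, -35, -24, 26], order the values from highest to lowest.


Original list: [-45, 26, 20, 2, -47, -35, -24, 26]
Repeatedly take the largest remaining element:
  Remaining [-45, 26, 20, 2, -47, -35, -24, 26] -> largest is 26
  Remaining [-45, 20, 2, -47, -35, -24, 26] -> largest is 26
  Remaining [-45, 20, 2, -47, -35, -24] -> largest is 20
  Remaining [-45, 2, -47, -35, -24] -> largest is 2
  Remaining [-45, -47, -35, -24] -> largest is -24
  Remaining [-45, -47, -35] -> largest is -35
  Remaining [-45, -47] -> largest is -45
  Remaining [-47] -> largest is -47
Collecting the picks in order gives the descending list.
Final answer: [26, 26, 20, 2, -24, -35, -45, -47]


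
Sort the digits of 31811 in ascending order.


The number 31811 has digits: 3, 1, 8, 1, 1
Sorted: 1, 1, 1, 3, 8
Joining the sorted digits gives the result.
Final answer: 11138


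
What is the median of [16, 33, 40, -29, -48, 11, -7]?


First, sort the list: [-48, -29, -7, 11, 16, 33, 40]
The list has 7 elements (odd count).
The middle index is 3 (0-based), and the element there is 11.
Final answer: 11


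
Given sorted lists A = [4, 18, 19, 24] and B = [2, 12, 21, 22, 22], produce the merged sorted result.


List A: [4, 18, 19, 24]
List B: [2, 12, 21, 22, 22]
Repeatedly compare the front elements and take the smaller:
  4 vs 2 -> take 2
  4 vs 12 -> take 4
  18 vs 12 -> take 12
  18 vs 21 -> take 18
  19 vs 21 -> take 19
  24 vs 21 -> take 21
  24 vs 22 -> take 22
  24 vs 22 -> take 22
  B is exhausted; append the rest of A: [24]
Final answer: [2, 4, 12, 18, 19, 21, 22, 22, 24]


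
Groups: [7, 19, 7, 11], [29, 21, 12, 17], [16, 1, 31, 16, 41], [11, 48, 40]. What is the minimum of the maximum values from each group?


Find max of each group:
  Group 1: [7, 19, 7, 11] -> max = 19
  Group 2: [29, 21, 12, 17] -> max = 29
  Group 3: [16, 1, 31, 16, 41] -> max = 41
  Group 4: [11, 48, 40] -> max = 48
Maxes: [19, 29, 41, 48]
Minimum of maxes = 19
Final answer: 19


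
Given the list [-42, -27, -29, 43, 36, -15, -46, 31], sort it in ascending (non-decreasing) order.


Original list: [-42, -27, -29, 43, 36, -15, -46, 31]
Repeatedly take the smallest remaining element:
  Remaining [-42, -27, -29, 43, 36, -15, -46, 31] -> smallest is -46
  Remaining [-42, -27, -29, 43, 36, -15, 31] -> smallest is -42
  Remaining [-27, -29, 43, 36, -15, 31] -> smallest is -29
  Remaining [-27, 43, 36, -15, 31] -> smallest is -27
  Remaining [43, 36, -15, 31] -> smallest is -15
  Remaining [43, 36, 31] -> smallest is 31
  Remaining [43, 36] -> smallest is 36
  Remaining [43] -> smallest is 43
Collecting the picks in order gives the sorted list.
Final answer: [-46, -42, -29, -27, -15, 31, 36, 43]


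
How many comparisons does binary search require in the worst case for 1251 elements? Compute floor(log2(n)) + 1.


Binary search halves the search space each step.
Maximum comparisons = floor(log2(1251)) + 1
log2(1251) = 10.2889
floor(log2(1251)) = 10, so 10 + 1 = 11
Final answer: 11


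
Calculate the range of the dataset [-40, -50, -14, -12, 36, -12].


Maximum value: 36
Minimum value: -50
Range = 36 - (-50) = 86
Final answer: 86


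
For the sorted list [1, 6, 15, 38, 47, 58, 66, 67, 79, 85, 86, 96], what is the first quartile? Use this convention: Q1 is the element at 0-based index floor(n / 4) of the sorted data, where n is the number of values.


The list has n = 12 elements.
Q1 index = floor(12 / 4) = floor(3) = 3
Counting from index 0 in the sorted data, the element at index 3 is 38.
Final answer: 38


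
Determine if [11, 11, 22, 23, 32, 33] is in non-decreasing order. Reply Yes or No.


Check consecutive pairs:
  11 <= 11? True
  11 <= 22? True
  22 <= 23? True
  23 <= 32? True
  32 <= 33? True
Every consecutive pair is in order, so the list is non-decreasing.
Final answer: Yes


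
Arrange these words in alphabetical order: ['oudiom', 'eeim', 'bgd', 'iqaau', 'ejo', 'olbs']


Compare strings character by character (the first differing letter decides):
  'bgd' < 'eeim' since 'b' < 'e' at position 1
  'eeim' < 'ejo' since 'e' < 'j' at position 2
  'ejo' < 'iqaau' since 'e' < 'i' at position 1
  'iqaau' < 'olbs' since 'i' < 'o' at position 1
  'olbs' < 'oudiom' since 'l' < 'u' at position 2
Chaining these comparisons gives the alphabetical order.
Final answer: ['bgd', 'eeim', 'ejo', 'iqaau', 'olbs', 'oudiom']


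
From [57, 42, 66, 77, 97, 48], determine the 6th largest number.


Sort descending: [97, 77, 66, 57, 48, 42]
The 6th element (1-indexed) is at index 5.
Value = 42
Final answer: 42


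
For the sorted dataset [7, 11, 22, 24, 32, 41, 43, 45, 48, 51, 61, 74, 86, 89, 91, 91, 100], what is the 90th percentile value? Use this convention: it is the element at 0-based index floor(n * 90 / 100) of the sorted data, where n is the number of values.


The dataset has n = 17 elements.
Index = floor(17 * 90 / 100) = floor(1530 / 100) = floor(15.3) = 15
Counting from index 0 in the sorted data, the element at index 15 is 91.
Final answer: 91


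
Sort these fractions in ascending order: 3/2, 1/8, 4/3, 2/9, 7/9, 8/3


Convert to decimal for comparison:
  3/2 = 1.5
  1/8 = 0.125
  4/3 = 1.3333
  2/9 = 0.2222
  7/9 = 0.7778
  8/3 = 2.6667
Decimals in increasing order: 0.125 < 0.2222 < 0.7778 < 1.3333 < 1.5 < 2.6667
Writing each back as its fraction gives the sorted order.
Final answer: 1/8, 2/9, 7/9, 4/3, 3/2, 8/3


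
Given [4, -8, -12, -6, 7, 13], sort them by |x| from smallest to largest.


Compute absolute values:
  |4| = 4
  |-8| = 8
  |-12| = 12
  |-6| = 6
  |7| = 7
  |13| = 13
Absolute values in increasing order: 4 < 6 < 7 < 8 < 12 < 13
Listing the original numbers in that order gives the answer.
Final answer: [4, -6, 7, -8, -12, 13]


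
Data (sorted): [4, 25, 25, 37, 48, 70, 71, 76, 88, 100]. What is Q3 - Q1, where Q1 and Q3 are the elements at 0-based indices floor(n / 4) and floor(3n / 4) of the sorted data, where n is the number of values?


The data has n = 10 elements.
Q1 index = floor(10 / 4) = floor(2.5) = 2; Q3 index = floor(3 * 10 / 4) = floor(7.5) = 7
Q1 = element at index 2 = 25
Q3 = element at index 7 = 76
IQR = 76 - 25 = 51
Final answer: 51


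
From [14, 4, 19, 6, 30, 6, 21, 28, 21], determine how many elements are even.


Check each element:
  14 is even
  4 is even
  19 is odd
  6 is even
  30 is even
  6 is even
  21 is odd
  28 is even
  21 is odd
Evens: [14, 4, 6, 30, 6, 28]
Count of evens = 6
Final answer: 6


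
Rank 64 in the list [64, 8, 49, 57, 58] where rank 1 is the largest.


Sort descending: [64, 58, 57, 49, 8]
Find 64 in the sorted list.
64 is at position 1.
Final answer: 1


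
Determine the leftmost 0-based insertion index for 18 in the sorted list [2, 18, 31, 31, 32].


List is sorted: [2, 18, 31, 31, 32]
We need the leftmost position where 18 can be inserted, i.e. the first index whose element is >= 18 (or the end of the list if none is).
Binary search with low=0, high=5 (0-based indices):
  low=0, high=5, mid=2: a[2]=31 >= 18, so high = 2
  low=0, high=2, mid=1: a[1]=18 >= 18, so high = 1
  low=0, high=1, mid=0: a[0]=2 < 18, so low = 1
Now low = high = 1, so the insertion index is 1.
Final answer: 1


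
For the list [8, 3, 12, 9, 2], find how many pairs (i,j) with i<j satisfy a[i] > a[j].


For each element, count the later elements that are smaller than it:
  8 (index 0): smaller elements after it = [3, 2] -> 2
  3 (index 1): smaller elements after it = [2] -> 1
  12 (index 2): smaller elements after it = [9, 2] -> 2
  9 (index 3): smaller elements after it = [2] -> 1
Total inversions = 2 + 1 + 2 + 1 = 6
Final answer: 6


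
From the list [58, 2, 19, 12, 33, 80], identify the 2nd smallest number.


Sort ascending: [2, 12, 19, 33, 58, 80]
The 2nd element (1-indexed) is at index 1.
Value = 12
Final answer: 12


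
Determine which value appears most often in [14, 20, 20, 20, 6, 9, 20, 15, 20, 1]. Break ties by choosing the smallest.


Count the frequency of each value:
  1 appears 1 time(s)
  6 appears 1 time(s)
  9 appears 1 time(s)
  14 appears 1 time(s)
  15 appears 1 time(s)
  20 appears 5 time(s)
Maximum frequency is 5.
Only 20 reaches that frequency, so it is the mode.
Final answer: 20


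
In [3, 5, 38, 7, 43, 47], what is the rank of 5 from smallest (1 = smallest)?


Sort ascending: [3, 5, 7, 38, 43, 47]
Find 5 in the sorted list.
5 is at position 2 (1-indexed).
Final answer: 2


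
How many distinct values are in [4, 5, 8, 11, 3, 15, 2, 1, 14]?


List all unique values:
Distinct values: [1, 2, 3, 4, 5, 8, 11, 14, 15]
Count = 9
Final answer: 9


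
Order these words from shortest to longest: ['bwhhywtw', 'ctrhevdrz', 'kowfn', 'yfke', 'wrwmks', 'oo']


Compute lengths:
  'bwhhywtw' has length 8
  'ctrhevdrz' has length 9
  'kowfn' has length 5
  'yfke' has length 4
  'wrwmks' has length 6
  'oo' has length 2
Lengths in increasing order: 2 < 4 < 5 < 6 < 8 < 9
Listing the words in that order gives the answer.
Final answer: ['oo', 'yfke', 'kowfn', 'wrwmks', 'bwhhywtw', 'ctrhevdrz']


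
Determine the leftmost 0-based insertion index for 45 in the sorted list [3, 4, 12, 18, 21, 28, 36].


List is sorted: [3, 4, 12, 18, 21, 28, 36]
We need the leftmost position where 45 can be inserted, i.e. the first index whose element is >= 45 (or the end of the list if none is).
Binary search with low=0, high=7 (0-based indices):
  low=0, high=7, mid=3: a[3]=18 < 45, so low = 4
  low=4, high=7, mid=5: a[5]=28 < 45, so low = 6
  low=6, high=7, mid=6: a[6]=36 < 45, so low = 7
Now low = high = 7, so the insertion index is 7.
Final answer: 7


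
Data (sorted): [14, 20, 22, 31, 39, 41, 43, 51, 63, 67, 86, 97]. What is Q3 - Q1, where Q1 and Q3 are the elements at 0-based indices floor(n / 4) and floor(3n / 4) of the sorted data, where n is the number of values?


The data has n = 12 elements.
Q1 index = floor(12 / 4) = floor(3) = 3; Q3 index = floor(3 * 12 / 4) = floor(9) = 9
Q1 = element at index 3 = 31
Q3 = element at index 9 = 67
IQR = 67 - 31 = 36
Final answer: 36


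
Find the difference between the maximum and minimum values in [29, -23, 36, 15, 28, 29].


Maximum value: 36
Minimum value: -23
Range = 36 - (-23) = 59
Final answer: 59


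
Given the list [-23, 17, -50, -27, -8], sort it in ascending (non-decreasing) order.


Original list: [-23, 17, -50, -27, -8]
Repeatedly take the smallest remaining element:
  Remaining [-23, 17, -50, -27, -8] -> smallest is -50
  Remaining [-23, 17, -27, -8] -> smallest is -27
  Remaining [-23, 17, -8] -> smallest is -23
  Remaining [17, -8] -> smallest is -8
  Remaining [17] -> smallest is 17
Collecting the picks in order gives the sorted list.
Final answer: [-50, -27, -23, -8, 17]


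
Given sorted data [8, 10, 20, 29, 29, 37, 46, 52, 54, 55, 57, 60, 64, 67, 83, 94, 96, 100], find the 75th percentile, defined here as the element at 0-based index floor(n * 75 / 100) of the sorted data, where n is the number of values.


The dataset has n = 18 elements.
Index = floor(18 * 75 / 100) = floor(1350 / 100) = floor(13.5) = 13
Counting from index 0 in the sorted data, the element at index 13 is 67.
Final answer: 67


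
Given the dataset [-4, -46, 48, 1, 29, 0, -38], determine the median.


First, sort the list: [-46, -38, -4, 0, 1, 29, 48]
The list has 7 elements (odd count).
The middle index is 3 (0-based), and the element there is 0.
Final answer: 0


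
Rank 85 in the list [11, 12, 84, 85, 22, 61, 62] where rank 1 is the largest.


Sort descending: [85, 84, 62, 61, 22, 12, 11]
Find 85 in the sorted list.
85 is at position 1.
Final answer: 1


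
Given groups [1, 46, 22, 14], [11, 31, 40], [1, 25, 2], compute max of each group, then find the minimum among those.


Find max of each group:
  Group 1: [1, 46, 22, 14] -> max = 46
  Group 2: [11, 31, 40] -> max = 40
  Group 3: [1, 25, 2] -> max = 25
Maxes: [46, 40, 25]
Minimum of maxes = 25
Final answer: 25


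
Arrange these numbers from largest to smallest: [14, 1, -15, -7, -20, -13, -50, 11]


Original list: [14, 1, -15, -7, -20, -13, -50, 11]
Repeatedly take the largest remaining element:
  Remaining [14, 1, -15, -7, -20, -13, -50, 11] -> largest is 14
  Remaining [1, -15, -7, -20, -13, -50, 11] -> largest is 11
  Remaining [1, -15, -7, -20, -13, -50] -> largest is 1
  Remaining [-15, -7, -20, -13, -50] -> largest is -7
  Remaining [-15, -20, -13, -50] -> largest is -13
  Remaining [-15, -20, -50] -> largest is -15
  Remaining [-20, -50] -> largest is -20
  Remaining [-50] -> largest is -50
Collecting the picks in order gives the descending list.
Final answer: [14, 11, 1, -7, -13, -15, -20, -50]


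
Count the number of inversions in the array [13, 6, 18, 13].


For each element, count the later elements that are smaller than it:
  13 (index 0): smaller elements after it = [6] -> 1
  6 (index 1): smaller elements after it = [] -> 0
  18 (index 2): smaller elements after it = [13] -> 1
Total inversions = 1 + 0 + 1 = 2
Final answer: 2


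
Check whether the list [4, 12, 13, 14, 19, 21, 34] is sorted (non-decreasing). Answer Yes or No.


Check consecutive pairs:
  4 <= 12? True
  12 <= 13? True
  13 <= 14? True
  14 <= 19? True
  19 <= 21? True
  21 <= 34? True
Every consecutive pair is in order, so the list is non-decreasing.
Final answer: Yes


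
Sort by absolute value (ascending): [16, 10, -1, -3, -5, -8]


Compute absolute values:
  |16| = 16
  |10| = 10
  |-1| = 1
  |-3| = 3
  |-5| = 5
  |-8| = 8
Absolute values in increasing order: 1 < 3 < 5 < 8 < 10 < 16
Listing the original numbers in that order gives the answer.
Final answer: [-1, -3, -5, -8, 10, 16]


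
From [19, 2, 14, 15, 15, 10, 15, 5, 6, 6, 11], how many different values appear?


List all unique values:
Distinct values: [2, 5, 6, 10, 11, 14, 15, 19]
Count = 8
Final answer: 8


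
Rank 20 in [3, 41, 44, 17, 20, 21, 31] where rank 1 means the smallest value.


Sort ascending: [3, 17, 20, 21, 31, 41, 44]
Find 20 in the sorted list.
20 is at position 3 (1-indexed).
Final answer: 3


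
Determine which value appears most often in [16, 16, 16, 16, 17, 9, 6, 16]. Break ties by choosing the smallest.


Count the frequency of each value:
  6 appears 1 time(s)
  9 appears 1 time(s)
  16 appears 5 time(s)
  17 appears 1 time(s)
Maximum frequency is 5.
Only 16 reaches that frequency, so it is the mode.
Final answer: 16


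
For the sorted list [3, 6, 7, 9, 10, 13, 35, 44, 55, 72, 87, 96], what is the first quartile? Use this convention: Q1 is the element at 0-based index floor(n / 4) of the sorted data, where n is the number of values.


The list has n = 12 elements.
Q1 index = floor(12 / 4) = floor(3) = 3
Counting from index 0 in the sorted data, the element at index 3 is 9.
Final answer: 9


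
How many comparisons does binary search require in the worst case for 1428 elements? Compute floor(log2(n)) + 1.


Binary search halves the search space each step.
Maximum comparisons = floor(log2(1428)) + 1
log2(1428) = 10.4798
floor(log2(1428)) = 10, so 10 + 1 = 11
Final answer: 11


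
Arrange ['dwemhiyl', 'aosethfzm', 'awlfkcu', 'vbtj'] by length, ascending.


Compute lengths:
  'dwemhiyl' has length 8
  'aosethfzm' has length 9
  'awlfkcu' has length 7
  'vbtj' has length 4
Lengths in increasing order: 4 < 7 < 8 < 9
Listing the words in that order gives the answer.
Final answer: ['vbtj', 'awlfkcu', 'dwemhiyl', 'aosethfzm']


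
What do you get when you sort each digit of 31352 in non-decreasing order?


The number 31352 has digits: 3, 1, 3, 5, 2
Sorted: 1, 2, 3, 3, 5
Joining the sorted digits gives the result.
Final answer: 12335


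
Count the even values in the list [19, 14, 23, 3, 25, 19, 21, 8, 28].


Check each element:
  19 is odd
  14 is even
  23 is odd
  3 is odd
  25 is odd
  19 is odd
  21 is odd
  8 is even
  28 is even
Evens: [14, 8, 28]
Count of evens = 3
Final answer: 3


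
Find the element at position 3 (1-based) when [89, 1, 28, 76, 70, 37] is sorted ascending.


Sort ascending: [1, 28, 37, 70, 76, 89]
The 3rd element (1-indexed) is at index 2.
Value = 37
Final answer: 37


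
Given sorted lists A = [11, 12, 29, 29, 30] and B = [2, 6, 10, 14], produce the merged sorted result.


List A: [11, 12, 29, 29, 30]
List B: [2, 6, 10, 14]
Repeatedly compare the front elements and take the smaller:
  11 vs 2 -> take 2
  11 vs 6 -> take 6
  11 vs 10 -> take 10
  11 vs 14 -> take 11
  12 vs 14 -> take 12
  29 vs 14 -> take 14
  B is exhausted; append the rest of A: [29, 29, 30]
Final answer: [2, 6, 10, 11, 12, 14, 29, 29, 30]


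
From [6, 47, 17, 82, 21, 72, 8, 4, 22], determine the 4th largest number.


Sort descending: [82, 72, 47, 22, 21, 17, 8, 6, 4]
The 4th element (1-indexed) is at index 3.
Value = 22
Final answer: 22


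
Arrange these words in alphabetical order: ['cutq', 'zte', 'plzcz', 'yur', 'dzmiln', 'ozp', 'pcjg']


Compare strings character by character (the first differing letter decides):
  'cutq' < 'dzmiln' since 'c' < 'd' at position 1
  'dzmiln' < 'ozp' since 'd' < 'o' at position 1
  'ozp' < 'pcjg' since 'o' < 'p' at position 1
  'pcjg' < 'plzcz' since 'c' < 'l' at position 2
  'plzcz' < 'yur' since 'p' < 'y' at position 1
  'yur' < 'zte' since 'y' < 'z' at position 1
Chaining these comparisons gives the alphabetical order.
Final answer: ['cutq', 'dzmiln', 'ozp', 'pcjg', 'plzcz', 'yur', 'zte']


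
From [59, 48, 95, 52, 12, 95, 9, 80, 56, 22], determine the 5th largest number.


Sort descending: [95, 95, 80, 59, 56, 52, 48, 22, 12, 9]
The 5th element (1-indexed) is at index 4.
Value = 56
Final answer: 56


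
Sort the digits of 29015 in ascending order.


The number 29015 has digits: 2, 9, 0, 1, 5
Sorted: 0, 1, 2, 5, 9
Joining the sorted digits gives the result.
Final answer: 01259


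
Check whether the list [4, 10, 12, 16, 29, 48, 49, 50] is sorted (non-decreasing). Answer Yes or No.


Check consecutive pairs:
  4 <= 10? True
  10 <= 12? True
  12 <= 16? True
  16 <= 29? True
  29 <= 48? True
  48 <= 49? True
  49 <= 50? True
Every consecutive pair is in order, so the list is non-decreasing.
Final answer: Yes


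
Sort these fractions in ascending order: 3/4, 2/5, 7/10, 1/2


Convert to decimal for comparison:
  3/4 = 0.75
  2/5 = 0.4
  7/10 = 0.7
  1/2 = 0.5
Decimals in increasing order: 0.4 < 0.5 < 0.7 < 0.75
Writing each back as its fraction gives the sorted order.
Final answer: 2/5, 1/2, 7/10, 3/4


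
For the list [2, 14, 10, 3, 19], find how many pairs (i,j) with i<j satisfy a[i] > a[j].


For each element, count the later elements that are smaller than it:
  2 (index 0): smaller elements after it = [] -> 0
  14 (index 1): smaller elements after it = [10, 3] -> 2
  10 (index 2): smaller elements after it = [3] -> 1
  3 (index 3): smaller elements after it = [] -> 0
Total inversions = 0 + 2 + 1 + 0 = 3
Final answer: 3


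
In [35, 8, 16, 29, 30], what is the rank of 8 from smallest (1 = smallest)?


Sort ascending: [8, 16, 29, 30, 35]
Find 8 in the sorted list.
8 is at position 1 (1-indexed).
Final answer: 1


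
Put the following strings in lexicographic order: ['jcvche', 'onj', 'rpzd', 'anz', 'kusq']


Compare strings character by character (the first differing letter decides):
  'anz' < 'jcvche' since 'a' < 'j' at position 1
  'jcvche' < 'kusq' since 'j' < 'k' at position 1
  'kusq' < 'onj' since 'k' < 'o' at position 1
  'onj' < 'rpzd' since 'o' < 'r' at position 1
Chaining these comparisons gives the alphabetical order.
Final answer: ['anz', 'jcvche', 'kusq', 'onj', 'rpzd']


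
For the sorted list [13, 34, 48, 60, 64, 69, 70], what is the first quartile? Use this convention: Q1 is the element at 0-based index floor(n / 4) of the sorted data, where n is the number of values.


The list has n = 7 elements.
Q1 index = floor(7 / 4) = floor(1.75) = 1
Counting from index 0 in the sorted data, the element at index 1 is 34.
Final answer: 34


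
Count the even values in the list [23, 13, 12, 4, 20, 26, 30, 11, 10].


Check each element:
  23 is odd
  13 is odd
  12 is even
  4 is even
  20 is even
  26 is even
  30 is even
  11 is odd
  10 is even
Evens: [12, 4, 20, 26, 30, 10]
Count of evens = 6
Final answer: 6


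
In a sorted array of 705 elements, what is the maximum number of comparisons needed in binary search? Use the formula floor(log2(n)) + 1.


Binary search halves the search space each step.
Maximum comparisons = floor(log2(705)) + 1
log2(705) = 9.4615
floor(log2(705)) = 9, so 9 + 1 = 10
Final answer: 10


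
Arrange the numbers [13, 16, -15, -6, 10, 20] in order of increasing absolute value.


Compute absolute values:
  |13| = 13
  |16| = 16
  |-15| = 15
  |-6| = 6
  |10| = 10
  |20| = 20
Absolute values in increasing order: 6 < 10 < 13 < 15 < 16 < 20
Listing the original numbers in that order gives the answer.
Final answer: [-6, 10, 13, -15, 16, 20]


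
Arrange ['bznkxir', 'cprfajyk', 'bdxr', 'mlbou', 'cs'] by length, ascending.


Compute lengths:
  'bznkxir' has length 7
  'cprfajyk' has length 8
  'bdxr' has length 4
  'mlbou' has length 5
  'cs' has length 2
Lengths in increasing order: 2 < 4 < 5 < 7 < 8
Listing the words in that order gives the answer.
Final answer: ['cs', 'bdxr', 'mlbou', 'bznkxir', 'cprfajyk']


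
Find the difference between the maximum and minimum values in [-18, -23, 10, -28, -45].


Maximum value: 10
Minimum value: -45
Range = 10 - (-45) = 55
Final answer: 55


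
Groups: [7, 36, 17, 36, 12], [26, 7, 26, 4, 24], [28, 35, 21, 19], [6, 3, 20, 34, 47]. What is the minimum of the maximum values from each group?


Find max of each group:
  Group 1: [7, 36, 17, 36, 12] -> max = 36
  Group 2: [26, 7, 26, 4, 24] -> max = 26
  Group 3: [28, 35, 21, 19] -> max = 35
  Group 4: [6, 3, 20, 34, 47] -> max = 47
Maxes: [36, 26, 35, 47]
Minimum of maxes = 26
Final answer: 26


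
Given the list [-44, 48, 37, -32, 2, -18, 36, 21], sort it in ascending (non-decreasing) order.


Original list: [-44, 48, 37, -32, 2, -18, 36, 21]
Repeatedly take the smallest remaining element:
  Remaining [-44, 48, 37, -32, 2, -18, 36, 21] -> smallest is -44
  Remaining [48, 37, -32, 2, -18, 36, 21] -> smallest is -32
  Remaining [48, 37, 2, -18, 36, 21] -> smallest is -18
  Remaining [48, 37, 2, 36, 21] -> smallest is 2
  Remaining [48, 37, 36, 21] -> smallest is 21
  Remaining [48, 37, 36] -> smallest is 36
  Remaining [48, 37] -> smallest is 37
  Remaining [48] -> smallest is 48
Collecting the picks in order gives the sorted list.
Final answer: [-44, -32, -18, 2, 21, 36, 37, 48]


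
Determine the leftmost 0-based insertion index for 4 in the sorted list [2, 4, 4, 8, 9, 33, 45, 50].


List is sorted: [2, 4, 4, 8, 9, 33, 45, 50]
We need the leftmost position where 4 can be inserted, i.e. the first index whose element is >= 4 (or the end of the list if none is).
Binary search with low=0, high=8 (0-based indices):
  low=0, high=8, mid=4: a[4]=9 >= 4, so high = 4
  low=0, high=4, mid=2: a[2]=4 >= 4, so high = 2
  low=0, high=2, mid=1: a[1]=4 >= 4, so high = 1
  low=0, high=1, mid=0: a[0]=2 < 4, so low = 1
Now low = high = 1, so the insertion index is 1.
Final answer: 1


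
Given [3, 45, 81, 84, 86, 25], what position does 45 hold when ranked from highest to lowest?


Sort descending: [86, 84, 81, 45, 25, 3]
Find 45 in the sorted list.
45 is at position 4.
Final answer: 4


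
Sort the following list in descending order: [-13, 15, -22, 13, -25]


Original list: [-13, 15, -22, 13, -25]
Repeatedly take the largest remaining element:
  Remaining [-13, 15, -22, 13, -25] -> largest is 15
  Remaining [-13, -22, 13, -25] -> largest is 13
  Remaining [-13, -22, -25] -> largest is -13
  Remaining [-22, -25] -> largest is -22
  Remaining [-25] -> largest is -25
Collecting the picks in order gives the descending list.
Final answer: [15, 13, -13, -22, -25]


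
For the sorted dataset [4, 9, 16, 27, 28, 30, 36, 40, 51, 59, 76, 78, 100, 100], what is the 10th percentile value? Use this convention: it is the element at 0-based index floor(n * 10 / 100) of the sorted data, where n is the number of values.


The dataset has n = 14 elements.
Index = floor(14 * 10 / 100) = floor(140 / 100) = floor(1.4) = 1
Counting from index 0 in the sorted data, the element at index 1 is 9.
Final answer: 9


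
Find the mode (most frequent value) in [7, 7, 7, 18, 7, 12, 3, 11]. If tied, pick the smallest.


Count the frequency of each value:
  3 appears 1 time(s)
  7 appears 4 time(s)
  11 appears 1 time(s)
  12 appears 1 time(s)
  18 appears 1 time(s)
Maximum frequency is 4.
Only 7 reaches that frequency, so it is the mode.
Final answer: 7


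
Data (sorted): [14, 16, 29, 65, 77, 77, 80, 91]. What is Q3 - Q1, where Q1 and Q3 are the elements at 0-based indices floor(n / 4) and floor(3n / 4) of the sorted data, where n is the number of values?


The data has n = 8 elements.
Q1 index = floor(8 / 4) = floor(2) = 2; Q3 index = floor(3 * 8 / 4) = floor(6) = 6
Q1 = element at index 2 = 29
Q3 = element at index 6 = 80
IQR = 80 - 29 = 51
Final answer: 51


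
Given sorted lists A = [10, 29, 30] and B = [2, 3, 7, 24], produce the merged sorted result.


List A: [10, 29, 30]
List B: [2, 3, 7, 24]
Repeatedly compare the front elements and take the smaller:
  10 vs 2 -> take 2
  10 vs 3 -> take 3
  10 vs 7 -> take 7
  10 vs 24 -> take 10
  29 vs 24 -> take 24
  B is exhausted; append the rest of A: [29, 30]
Final answer: [2, 3, 7, 10, 24, 29, 30]


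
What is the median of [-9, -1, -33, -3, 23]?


First, sort the list: [-33, -9, -3, -1, 23]
The list has 5 elements (odd count).
The middle index is 2 (0-based), and the element there is -3.
Final answer: -3


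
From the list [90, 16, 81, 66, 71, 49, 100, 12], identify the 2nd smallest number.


Sort ascending: [12, 16, 49, 66, 71, 81, 90, 100]
The 2nd element (1-indexed) is at index 1.
Value = 16
Final answer: 16


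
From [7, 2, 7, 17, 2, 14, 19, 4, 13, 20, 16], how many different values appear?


List all unique values:
Distinct values: [2, 4, 7, 13, 14, 16, 17, 19, 20]
Count = 9
Final answer: 9


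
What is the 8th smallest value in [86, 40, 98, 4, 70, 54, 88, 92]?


Sort ascending: [4, 40, 54, 70, 86, 88, 92, 98]
The 8th element (1-indexed) is at index 7.
Value = 98
Final answer: 98


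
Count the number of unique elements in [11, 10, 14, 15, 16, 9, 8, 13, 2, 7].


List all unique values:
Distinct values: [2, 7, 8, 9, 10, 11, 13, 14, 15, 16]
Count = 10
Final answer: 10


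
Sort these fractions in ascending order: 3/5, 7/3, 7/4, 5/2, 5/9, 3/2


Convert to decimal for comparison:
  3/5 = 0.6
  7/3 = 2.3333
  7/4 = 1.75
  5/2 = 2.5
  5/9 = 0.5556
  3/2 = 1.5
Decimals in increasing order: 0.5556 < 0.6 < 1.5 < 1.75 < 2.3333 < 2.5
Writing each back as its fraction gives the sorted order.
Final answer: 5/9, 3/5, 3/2, 7/4, 7/3, 5/2


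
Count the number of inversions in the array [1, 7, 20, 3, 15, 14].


For each element, count the later elements that are smaller than it:
  1 (index 0): smaller elements after it = [] -> 0
  7 (index 1): smaller elements after it = [3] -> 1
  20 (index 2): smaller elements after it = [3, 15, 14] -> 3
  3 (index 3): smaller elements after it = [] -> 0
  15 (index 4): smaller elements after it = [14] -> 1
Total inversions = 0 + 1 + 3 + 0 + 1 = 5
Final answer: 5


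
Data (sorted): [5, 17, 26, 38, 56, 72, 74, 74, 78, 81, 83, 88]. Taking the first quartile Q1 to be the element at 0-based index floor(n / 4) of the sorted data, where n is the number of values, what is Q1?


The list has n = 12 elements.
Q1 index = floor(12 / 4) = floor(3) = 3
Counting from index 0 in the sorted data, the element at index 3 is 38.
Final answer: 38


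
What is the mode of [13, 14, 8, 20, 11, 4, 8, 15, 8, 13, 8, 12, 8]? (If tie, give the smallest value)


Count the frequency of each value:
  4 appears 1 time(s)
  8 appears 5 time(s)
  11 appears 1 time(s)
  12 appears 1 time(s)
  13 appears 2 time(s)
  14 appears 1 time(s)
  15 appears 1 time(s)
  20 appears 1 time(s)
Maximum frequency is 5.
Only 8 reaches that frequency, so it is the mode.
Final answer: 8


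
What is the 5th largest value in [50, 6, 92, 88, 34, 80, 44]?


Sort descending: [92, 88, 80, 50, 44, 34, 6]
The 5th element (1-indexed) is at index 4.
Value = 44
Final answer: 44


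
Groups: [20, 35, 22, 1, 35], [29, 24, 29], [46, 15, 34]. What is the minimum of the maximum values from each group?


Find max of each group:
  Group 1: [20, 35, 22, 1, 35] -> max = 35
  Group 2: [29, 24, 29] -> max = 29
  Group 3: [46, 15, 34] -> max = 46
Maxes: [35, 29, 46]
Minimum of maxes = 29
Final answer: 29


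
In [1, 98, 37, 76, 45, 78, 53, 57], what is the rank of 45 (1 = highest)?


Sort descending: [98, 78, 76, 57, 53, 45, 37, 1]
Find 45 in the sorted list.
45 is at position 6.
Final answer: 6


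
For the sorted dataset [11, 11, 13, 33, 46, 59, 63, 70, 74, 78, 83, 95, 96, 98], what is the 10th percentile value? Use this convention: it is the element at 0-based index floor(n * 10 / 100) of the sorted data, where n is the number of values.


The dataset has n = 14 elements.
Index = floor(14 * 10 / 100) = floor(140 / 100) = floor(1.4) = 1
Counting from index 0 in the sorted data, the element at index 1 is 11.
Final answer: 11


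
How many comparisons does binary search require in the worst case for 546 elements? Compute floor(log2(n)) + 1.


Binary search halves the search space each step.
Maximum comparisons = floor(log2(546)) + 1
log2(546) = 9.0928
floor(log2(546)) = 9, so 9 + 1 = 10
Final answer: 10


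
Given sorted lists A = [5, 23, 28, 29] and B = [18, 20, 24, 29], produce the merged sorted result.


List A: [5, 23, 28, 29]
List B: [18, 20, 24, 29]
Repeatedly compare the front elements and take the smaller:
  5 vs 18 -> take 5
  23 vs 18 -> take 18
  23 vs 20 -> take 20
  23 vs 24 -> take 23
  28 vs 24 -> take 24
  28 vs 29 -> take 28
  29 vs 29 -> take 29
  A is exhausted; append the rest of B: [29]
Final answer: [5, 18, 20, 23, 24, 28, 29, 29]


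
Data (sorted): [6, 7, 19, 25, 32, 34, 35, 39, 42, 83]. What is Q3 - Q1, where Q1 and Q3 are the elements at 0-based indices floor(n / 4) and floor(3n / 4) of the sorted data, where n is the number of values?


The data has n = 10 elements.
Q1 index = floor(10 / 4) = floor(2.5) = 2; Q3 index = floor(3 * 10 / 4) = floor(7.5) = 7
Q1 = element at index 2 = 19
Q3 = element at index 7 = 39
IQR = 39 - 19 = 20
Final answer: 20


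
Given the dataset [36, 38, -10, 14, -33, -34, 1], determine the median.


First, sort the list: [-34, -33, -10, 1, 14, 36, 38]
The list has 7 elements (odd count).
The middle index is 3 (0-based), and the element there is 1.
Final answer: 1


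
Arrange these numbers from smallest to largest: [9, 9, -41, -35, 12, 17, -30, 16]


Original list: [9, 9, -41, -35, 12, 17, -30, 16]
Repeatedly take the smallest remaining element:
  Remaining [9, 9, -41, -35, 12, 17, -30, 16] -> smallest is -41
  Remaining [9, 9, -35, 12, 17, -30, 16] -> smallest is -35
  Remaining [9, 9, 12, 17, -30, 16] -> smallest is -30
  Remaining [9, 9, 12, 17, 16] -> smallest is 9
  Remaining [9, 12, 17, 16] -> smallest is 9
  Remaining [12, 17, 16] -> smallest is 12
  Remaining [17, 16] -> smallest is 16
  Remaining [17] -> smallest is 17
Collecting the picks in order gives the sorted list.
Final answer: [-41, -35, -30, 9, 9, 12, 16, 17]


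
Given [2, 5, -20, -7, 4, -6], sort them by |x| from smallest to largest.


Compute absolute values:
  |2| = 2
  |5| = 5
  |-20| = 20
  |-7| = 7
  |4| = 4
  |-6| = 6
Absolute values in increasing order: 2 < 4 < 5 < 6 < 7 < 20
Listing the original numbers in that order gives the answer.
Final answer: [2, 4, 5, -6, -7, -20]
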